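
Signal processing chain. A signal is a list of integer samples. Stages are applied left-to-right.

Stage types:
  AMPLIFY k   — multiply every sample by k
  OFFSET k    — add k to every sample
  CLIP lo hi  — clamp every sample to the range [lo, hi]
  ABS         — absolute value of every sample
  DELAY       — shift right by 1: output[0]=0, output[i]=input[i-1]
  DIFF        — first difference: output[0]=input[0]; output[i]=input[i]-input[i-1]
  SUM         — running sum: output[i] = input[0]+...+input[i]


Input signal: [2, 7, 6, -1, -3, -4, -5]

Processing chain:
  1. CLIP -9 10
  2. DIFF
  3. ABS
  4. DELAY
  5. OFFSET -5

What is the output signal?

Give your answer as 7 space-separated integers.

Input: [2, 7, 6, -1, -3, -4, -5]
Stage 1 (CLIP -9 10): clip(2,-9,10)=2, clip(7,-9,10)=7, clip(6,-9,10)=6, clip(-1,-9,10)=-1, clip(-3,-9,10)=-3, clip(-4,-9,10)=-4, clip(-5,-9,10)=-5 -> [2, 7, 6, -1, -3, -4, -5]
Stage 2 (DIFF): s[0]=2, 7-2=5, 6-7=-1, -1-6=-7, -3--1=-2, -4--3=-1, -5--4=-1 -> [2, 5, -1, -7, -2, -1, -1]
Stage 3 (ABS): |2|=2, |5|=5, |-1|=1, |-7|=7, |-2|=2, |-1|=1, |-1|=1 -> [2, 5, 1, 7, 2, 1, 1]
Stage 4 (DELAY): [0, 2, 5, 1, 7, 2, 1] = [0, 2, 5, 1, 7, 2, 1] -> [0, 2, 5, 1, 7, 2, 1]
Stage 5 (OFFSET -5): 0+-5=-5, 2+-5=-3, 5+-5=0, 1+-5=-4, 7+-5=2, 2+-5=-3, 1+-5=-4 -> [-5, -3, 0, -4, 2, -3, -4]

Answer: -5 -3 0 -4 2 -3 -4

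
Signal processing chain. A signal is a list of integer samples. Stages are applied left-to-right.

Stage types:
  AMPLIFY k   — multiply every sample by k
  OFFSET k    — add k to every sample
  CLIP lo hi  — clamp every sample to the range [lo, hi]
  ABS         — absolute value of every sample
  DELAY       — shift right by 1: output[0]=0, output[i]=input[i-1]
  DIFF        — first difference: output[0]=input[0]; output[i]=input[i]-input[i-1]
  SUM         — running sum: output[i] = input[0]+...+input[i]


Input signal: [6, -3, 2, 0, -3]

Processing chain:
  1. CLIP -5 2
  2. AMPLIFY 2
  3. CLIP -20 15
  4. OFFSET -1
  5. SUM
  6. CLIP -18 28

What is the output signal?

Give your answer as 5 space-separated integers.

Input: [6, -3, 2, 0, -3]
Stage 1 (CLIP -5 2): clip(6,-5,2)=2, clip(-3,-5,2)=-3, clip(2,-5,2)=2, clip(0,-5,2)=0, clip(-3,-5,2)=-3 -> [2, -3, 2, 0, -3]
Stage 2 (AMPLIFY 2): 2*2=4, -3*2=-6, 2*2=4, 0*2=0, -3*2=-6 -> [4, -6, 4, 0, -6]
Stage 3 (CLIP -20 15): clip(4,-20,15)=4, clip(-6,-20,15)=-6, clip(4,-20,15)=4, clip(0,-20,15)=0, clip(-6,-20,15)=-6 -> [4, -6, 4, 0, -6]
Stage 4 (OFFSET -1): 4+-1=3, -6+-1=-7, 4+-1=3, 0+-1=-1, -6+-1=-7 -> [3, -7, 3, -1, -7]
Stage 5 (SUM): sum[0..0]=3, sum[0..1]=-4, sum[0..2]=-1, sum[0..3]=-2, sum[0..4]=-9 -> [3, -4, -1, -2, -9]
Stage 6 (CLIP -18 28): clip(3,-18,28)=3, clip(-4,-18,28)=-4, clip(-1,-18,28)=-1, clip(-2,-18,28)=-2, clip(-9,-18,28)=-9 -> [3, -4, -1, -2, -9]

Answer: 3 -4 -1 -2 -9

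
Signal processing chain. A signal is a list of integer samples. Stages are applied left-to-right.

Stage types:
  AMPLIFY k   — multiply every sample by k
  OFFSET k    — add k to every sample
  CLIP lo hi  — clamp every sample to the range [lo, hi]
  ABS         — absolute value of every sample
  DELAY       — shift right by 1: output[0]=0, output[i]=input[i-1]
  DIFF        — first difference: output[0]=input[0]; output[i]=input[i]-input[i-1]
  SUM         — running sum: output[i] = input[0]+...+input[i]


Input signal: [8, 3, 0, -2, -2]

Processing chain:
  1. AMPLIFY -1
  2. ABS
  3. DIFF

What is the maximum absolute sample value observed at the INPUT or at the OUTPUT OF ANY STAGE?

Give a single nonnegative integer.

Input: [8, 3, 0, -2, -2] (max |s|=8)
Stage 1 (AMPLIFY -1): 8*-1=-8, 3*-1=-3, 0*-1=0, -2*-1=2, -2*-1=2 -> [-8, -3, 0, 2, 2] (max |s|=8)
Stage 2 (ABS): |-8|=8, |-3|=3, |0|=0, |2|=2, |2|=2 -> [8, 3, 0, 2, 2] (max |s|=8)
Stage 3 (DIFF): s[0]=8, 3-8=-5, 0-3=-3, 2-0=2, 2-2=0 -> [8, -5, -3, 2, 0] (max |s|=8)
Overall max amplitude: 8

Answer: 8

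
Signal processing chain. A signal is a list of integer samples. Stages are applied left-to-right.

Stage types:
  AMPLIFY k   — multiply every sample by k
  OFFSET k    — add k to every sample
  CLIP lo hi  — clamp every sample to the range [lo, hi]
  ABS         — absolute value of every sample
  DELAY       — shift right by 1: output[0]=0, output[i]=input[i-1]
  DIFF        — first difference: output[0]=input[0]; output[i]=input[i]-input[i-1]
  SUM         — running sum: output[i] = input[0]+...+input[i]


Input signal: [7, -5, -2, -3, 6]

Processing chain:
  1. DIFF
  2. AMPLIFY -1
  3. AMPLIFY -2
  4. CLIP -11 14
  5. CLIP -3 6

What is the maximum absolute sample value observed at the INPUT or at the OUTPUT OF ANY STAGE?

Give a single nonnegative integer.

Answer: 24

Derivation:
Input: [7, -5, -2, -3, 6] (max |s|=7)
Stage 1 (DIFF): s[0]=7, -5-7=-12, -2--5=3, -3--2=-1, 6--3=9 -> [7, -12, 3, -1, 9] (max |s|=12)
Stage 2 (AMPLIFY -1): 7*-1=-7, -12*-1=12, 3*-1=-3, -1*-1=1, 9*-1=-9 -> [-7, 12, -3, 1, -9] (max |s|=12)
Stage 3 (AMPLIFY -2): -7*-2=14, 12*-2=-24, -3*-2=6, 1*-2=-2, -9*-2=18 -> [14, -24, 6, -2, 18] (max |s|=24)
Stage 4 (CLIP -11 14): clip(14,-11,14)=14, clip(-24,-11,14)=-11, clip(6,-11,14)=6, clip(-2,-11,14)=-2, clip(18,-11,14)=14 -> [14, -11, 6, -2, 14] (max |s|=14)
Stage 5 (CLIP -3 6): clip(14,-3,6)=6, clip(-11,-3,6)=-3, clip(6,-3,6)=6, clip(-2,-3,6)=-2, clip(14,-3,6)=6 -> [6, -3, 6, -2, 6] (max |s|=6)
Overall max amplitude: 24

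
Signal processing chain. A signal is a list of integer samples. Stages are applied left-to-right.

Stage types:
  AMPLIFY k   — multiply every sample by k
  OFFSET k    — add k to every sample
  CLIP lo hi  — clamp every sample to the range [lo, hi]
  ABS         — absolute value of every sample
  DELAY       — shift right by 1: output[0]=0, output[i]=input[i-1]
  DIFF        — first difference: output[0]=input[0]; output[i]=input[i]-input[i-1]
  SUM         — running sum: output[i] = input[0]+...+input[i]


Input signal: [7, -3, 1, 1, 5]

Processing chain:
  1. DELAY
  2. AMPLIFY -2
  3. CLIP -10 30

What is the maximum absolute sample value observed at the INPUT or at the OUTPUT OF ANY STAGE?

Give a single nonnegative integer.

Answer: 14

Derivation:
Input: [7, -3, 1, 1, 5] (max |s|=7)
Stage 1 (DELAY): [0, 7, -3, 1, 1] = [0, 7, -3, 1, 1] -> [0, 7, -3, 1, 1] (max |s|=7)
Stage 2 (AMPLIFY -2): 0*-2=0, 7*-2=-14, -3*-2=6, 1*-2=-2, 1*-2=-2 -> [0, -14, 6, -2, -2] (max |s|=14)
Stage 3 (CLIP -10 30): clip(0,-10,30)=0, clip(-14,-10,30)=-10, clip(6,-10,30)=6, clip(-2,-10,30)=-2, clip(-2,-10,30)=-2 -> [0, -10, 6, -2, -2] (max |s|=10)
Overall max amplitude: 14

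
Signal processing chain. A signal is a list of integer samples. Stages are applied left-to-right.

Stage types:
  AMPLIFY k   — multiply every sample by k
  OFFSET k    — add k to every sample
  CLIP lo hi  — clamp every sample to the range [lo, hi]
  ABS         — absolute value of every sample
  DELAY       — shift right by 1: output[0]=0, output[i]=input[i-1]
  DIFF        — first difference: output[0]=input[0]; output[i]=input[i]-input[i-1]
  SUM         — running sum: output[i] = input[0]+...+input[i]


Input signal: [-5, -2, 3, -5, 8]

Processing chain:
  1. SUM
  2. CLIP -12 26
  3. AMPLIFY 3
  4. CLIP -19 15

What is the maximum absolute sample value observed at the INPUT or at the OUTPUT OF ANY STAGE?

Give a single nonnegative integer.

Input: [-5, -2, 3, -5, 8] (max |s|=8)
Stage 1 (SUM): sum[0..0]=-5, sum[0..1]=-7, sum[0..2]=-4, sum[0..3]=-9, sum[0..4]=-1 -> [-5, -7, -4, -9, -1] (max |s|=9)
Stage 2 (CLIP -12 26): clip(-5,-12,26)=-5, clip(-7,-12,26)=-7, clip(-4,-12,26)=-4, clip(-9,-12,26)=-9, clip(-1,-12,26)=-1 -> [-5, -7, -4, -9, -1] (max |s|=9)
Stage 3 (AMPLIFY 3): -5*3=-15, -7*3=-21, -4*3=-12, -9*3=-27, -1*3=-3 -> [-15, -21, -12, -27, -3] (max |s|=27)
Stage 4 (CLIP -19 15): clip(-15,-19,15)=-15, clip(-21,-19,15)=-19, clip(-12,-19,15)=-12, clip(-27,-19,15)=-19, clip(-3,-19,15)=-3 -> [-15, -19, -12, -19, -3] (max |s|=19)
Overall max amplitude: 27

Answer: 27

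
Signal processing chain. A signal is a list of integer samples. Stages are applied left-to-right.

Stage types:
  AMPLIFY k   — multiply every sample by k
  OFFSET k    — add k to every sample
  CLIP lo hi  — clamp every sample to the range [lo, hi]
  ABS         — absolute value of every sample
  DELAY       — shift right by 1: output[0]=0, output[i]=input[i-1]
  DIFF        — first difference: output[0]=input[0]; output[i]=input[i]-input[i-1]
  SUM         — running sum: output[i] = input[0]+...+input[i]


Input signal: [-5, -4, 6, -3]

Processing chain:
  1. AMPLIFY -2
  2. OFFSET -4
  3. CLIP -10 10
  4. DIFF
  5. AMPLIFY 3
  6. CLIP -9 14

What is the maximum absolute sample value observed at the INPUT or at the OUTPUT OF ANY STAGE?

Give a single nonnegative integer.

Input: [-5, -4, 6, -3] (max |s|=6)
Stage 1 (AMPLIFY -2): -5*-2=10, -4*-2=8, 6*-2=-12, -3*-2=6 -> [10, 8, -12, 6] (max |s|=12)
Stage 2 (OFFSET -4): 10+-4=6, 8+-4=4, -12+-4=-16, 6+-4=2 -> [6, 4, -16, 2] (max |s|=16)
Stage 3 (CLIP -10 10): clip(6,-10,10)=6, clip(4,-10,10)=4, clip(-16,-10,10)=-10, clip(2,-10,10)=2 -> [6, 4, -10, 2] (max |s|=10)
Stage 4 (DIFF): s[0]=6, 4-6=-2, -10-4=-14, 2--10=12 -> [6, -2, -14, 12] (max |s|=14)
Stage 5 (AMPLIFY 3): 6*3=18, -2*3=-6, -14*3=-42, 12*3=36 -> [18, -6, -42, 36] (max |s|=42)
Stage 6 (CLIP -9 14): clip(18,-9,14)=14, clip(-6,-9,14)=-6, clip(-42,-9,14)=-9, clip(36,-9,14)=14 -> [14, -6, -9, 14] (max |s|=14)
Overall max amplitude: 42

Answer: 42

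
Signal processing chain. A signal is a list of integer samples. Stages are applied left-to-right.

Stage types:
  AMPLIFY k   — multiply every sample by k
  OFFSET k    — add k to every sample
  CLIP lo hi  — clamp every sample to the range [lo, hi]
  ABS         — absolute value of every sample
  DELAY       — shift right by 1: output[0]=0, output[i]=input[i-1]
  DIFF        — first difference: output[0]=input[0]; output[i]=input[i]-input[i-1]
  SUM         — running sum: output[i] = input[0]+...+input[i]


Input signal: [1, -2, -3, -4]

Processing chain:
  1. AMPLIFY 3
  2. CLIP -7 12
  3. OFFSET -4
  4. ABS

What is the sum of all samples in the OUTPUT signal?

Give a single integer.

Input: [1, -2, -3, -4]
Stage 1 (AMPLIFY 3): 1*3=3, -2*3=-6, -3*3=-9, -4*3=-12 -> [3, -6, -9, -12]
Stage 2 (CLIP -7 12): clip(3,-7,12)=3, clip(-6,-7,12)=-6, clip(-9,-7,12)=-7, clip(-12,-7,12)=-7 -> [3, -6, -7, -7]
Stage 3 (OFFSET -4): 3+-4=-1, -6+-4=-10, -7+-4=-11, -7+-4=-11 -> [-1, -10, -11, -11]
Stage 4 (ABS): |-1|=1, |-10|=10, |-11|=11, |-11|=11 -> [1, 10, 11, 11]
Output sum: 33

Answer: 33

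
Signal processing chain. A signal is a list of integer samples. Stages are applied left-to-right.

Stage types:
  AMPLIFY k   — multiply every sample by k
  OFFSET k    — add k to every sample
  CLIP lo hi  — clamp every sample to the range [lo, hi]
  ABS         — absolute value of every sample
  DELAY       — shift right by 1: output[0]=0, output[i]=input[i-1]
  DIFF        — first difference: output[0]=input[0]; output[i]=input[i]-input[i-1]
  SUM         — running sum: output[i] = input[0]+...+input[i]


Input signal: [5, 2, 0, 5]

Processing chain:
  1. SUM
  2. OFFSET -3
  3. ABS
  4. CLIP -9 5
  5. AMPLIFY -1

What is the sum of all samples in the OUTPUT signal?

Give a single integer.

Answer: -15

Derivation:
Input: [5, 2, 0, 5]
Stage 1 (SUM): sum[0..0]=5, sum[0..1]=7, sum[0..2]=7, sum[0..3]=12 -> [5, 7, 7, 12]
Stage 2 (OFFSET -3): 5+-3=2, 7+-3=4, 7+-3=4, 12+-3=9 -> [2, 4, 4, 9]
Stage 3 (ABS): |2|=2, |4|=4, |4|=4, |9|=9 -> [2, 4, 4, 9]
Stage 4 (CLIP -9 5): clip(2,-9,5)=2, clip(4,-9,5)=4, clip(4,-9,5)=4, clip(9,-9,5)=5 -> [2, 4, 4, 5]
Stage 5 (AMPLIFY -1): 2*-1=-2, 4*-1=-4, 4*-1=-4, 5*-1=-5 -> [-2, -4, -4, -5]
Output sum: -15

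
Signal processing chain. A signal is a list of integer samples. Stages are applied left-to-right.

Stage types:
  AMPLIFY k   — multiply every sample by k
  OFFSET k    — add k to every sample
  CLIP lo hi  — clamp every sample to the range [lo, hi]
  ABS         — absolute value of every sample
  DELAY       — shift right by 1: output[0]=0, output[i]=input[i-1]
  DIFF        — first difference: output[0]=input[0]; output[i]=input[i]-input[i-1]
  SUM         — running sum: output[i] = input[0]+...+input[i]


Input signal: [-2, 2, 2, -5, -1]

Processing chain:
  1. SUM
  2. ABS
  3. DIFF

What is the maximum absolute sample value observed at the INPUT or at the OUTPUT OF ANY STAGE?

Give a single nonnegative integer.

Answer: 5

Derivation:
Input: [-2, 2, 2, -5, -1] (max |s|=5)
Stage 1 (SUM): sum[0..0]=-2, sum[0..1]=0, sum[0..2]=2, sum[0..3]=-3, sum[0..4]=-4 -> [-2, 0, 2, -3, -4] (max |s|=4)
Stage 2 (ABS): |-2|=2, |0|=0, |2|=2, |-3|=3, |-4|=4 -> [2, 0, 2, 3, 4] (max |s|=4)
Stage 3 (DIFF): s[0]=2, 0-2=-2, 2-0=2, 3-2=1, 4-3=1 -> [2, -2, 2, 1, 1] (max |s|=2)
Overall max amplitude: 5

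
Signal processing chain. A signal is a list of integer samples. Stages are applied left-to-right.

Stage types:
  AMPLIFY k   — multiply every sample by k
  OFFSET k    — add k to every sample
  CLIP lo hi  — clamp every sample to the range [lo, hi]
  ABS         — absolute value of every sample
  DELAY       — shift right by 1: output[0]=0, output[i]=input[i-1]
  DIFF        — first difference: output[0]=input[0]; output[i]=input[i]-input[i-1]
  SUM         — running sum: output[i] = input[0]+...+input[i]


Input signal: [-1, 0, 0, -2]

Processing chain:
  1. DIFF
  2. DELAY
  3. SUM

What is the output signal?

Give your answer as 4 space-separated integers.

Answer: 0 -1 0 0

Derivation:
Input: [-1, 0, 0, -2]
Stage 1 (DIFF): s[0]=-1, 0--1=1, 0-0=0, -2-0=-2 -> [-1, 1, 0, -2]
Stage 2 (DELAY): [0, -1, 1, 0] = [0, -1, 1, 0] -> [0, -1, 1, 0]
Stage 3 (SUM): sum[0..0]=0, sum[0..1]=-1, sum[0..2]=0, sum[0..3]=0 -> [0, -1, 0, 0]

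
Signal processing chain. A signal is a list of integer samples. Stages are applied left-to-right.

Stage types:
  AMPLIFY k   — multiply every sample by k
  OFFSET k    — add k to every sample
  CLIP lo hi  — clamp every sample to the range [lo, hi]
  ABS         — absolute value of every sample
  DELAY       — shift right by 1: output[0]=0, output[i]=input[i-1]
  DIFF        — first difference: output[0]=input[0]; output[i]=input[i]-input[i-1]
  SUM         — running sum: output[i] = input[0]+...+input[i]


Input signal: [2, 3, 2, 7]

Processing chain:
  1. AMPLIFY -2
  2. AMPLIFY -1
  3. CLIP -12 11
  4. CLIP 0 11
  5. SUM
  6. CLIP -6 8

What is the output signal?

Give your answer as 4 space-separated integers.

Answer: 4 8 8 8

Derivation:
Input: [2, 3, 2, 7]
Stage 1 (AMPLIFY -2): 2*-2=-4, 3*-2=-6, 2*-2=-4, 7*-2=-14 -> [-4, -6, -4, -14]
Stage 2 (AMPLIFY -1): -4*-1=4, -6*-1=6, -4*-1=4, -14*-1=14 -> [4, 6, 4, 14]
Stage 3 (CLIP -12 11): clip(4,-12,11)=4, clip(6,-12,11)=6, clip(4,-12,11)=4, clip(14,-12,11)=11 -> [4, 6, 4, 11]
Stage 4 (CLIP 0 11): clip(4,0,11)=4, clip(6,0,11)=6, clip(4,0,11)=4, clip(11,0,11)=11 -> [4, 6, 4, 11]
Stage 5 (SUM): sum[0..0]=4, sum[0..1]=10, sum[0..2]=14, sum[0..3]=25 -> [4, 10, 14, 25]
Stage 6 (CLIP -6 8): clip(4,-6,8)=4, clip(10,-6,8)=8, clip(14,-6,8)=8, clip(25,-6,8)=8 -> [4, 8, 8, 8]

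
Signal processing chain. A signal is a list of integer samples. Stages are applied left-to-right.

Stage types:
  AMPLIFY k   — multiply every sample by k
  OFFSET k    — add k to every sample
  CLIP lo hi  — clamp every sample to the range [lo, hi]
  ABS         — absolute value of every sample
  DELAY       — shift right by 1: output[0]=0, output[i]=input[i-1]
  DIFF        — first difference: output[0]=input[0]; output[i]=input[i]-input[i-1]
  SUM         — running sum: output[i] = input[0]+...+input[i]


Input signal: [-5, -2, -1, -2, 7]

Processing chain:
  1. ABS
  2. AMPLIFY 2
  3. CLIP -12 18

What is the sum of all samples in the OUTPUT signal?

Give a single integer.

Input: [-5, -2, -1, -2, 7]
Stage 1 (ABS): |-5|=5, |-2|=2, |-1|=1, |-2|=2, |7|=7 -> [5, 2, 1, 2, 7]
Stage 2 (AMPLIFY 2): 5*2=10, 2*2=4, 1*2=2, 2*2=4, 7*2=14 -> [10, 4, 2, 4, 14]
Stage 3 (CLIP -12 18): clip(10,-12,18)=10, clip(4,-12,18)=4, clip(2,-12,18)=2, clip(4,-12,18)=4, clip(14,-12,18)=14 -> [10, 4, 2, 4, 14]
Output sum: 34

Answer: 34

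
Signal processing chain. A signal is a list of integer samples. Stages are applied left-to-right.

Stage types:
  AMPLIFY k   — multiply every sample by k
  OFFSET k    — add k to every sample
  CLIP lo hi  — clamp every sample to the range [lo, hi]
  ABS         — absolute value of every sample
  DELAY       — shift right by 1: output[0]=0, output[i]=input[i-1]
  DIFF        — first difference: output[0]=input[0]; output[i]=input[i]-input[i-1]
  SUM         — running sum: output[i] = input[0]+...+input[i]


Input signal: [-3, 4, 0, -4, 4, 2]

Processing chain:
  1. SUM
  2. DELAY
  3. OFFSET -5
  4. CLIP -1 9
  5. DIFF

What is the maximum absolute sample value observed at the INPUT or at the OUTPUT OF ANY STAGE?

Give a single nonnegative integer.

Answer: 8

Derivation:
Input: [-3, 4, 0, -4, 4, 2] (max |s|=4)
Stage 1 (SUM): sum[0..0]=-3, sum[0..1]=1, sum[0..2]=1, sum[0..3]=-3, sum[0..4]=1, sum[0..5]=3 -> [-3, 1, 1, -3, 1, 3] (max |s|=3)
Stage 2 (DELAY): [0, -3, 1, 1, -3, 1] = [0, -3, 1, 1, -3, 1] -> [0, -3, 1, 1, -3, 1] (max |s|=3)
Stage 3 (OFFSET -5): 0+-5=-5, -3+-5=-8, 1+-5=-4, 1+-5=-4, -3+-5=-8, 1+-5=-4 -> [-5, -8, -4, -4, -8, -4] (max |s|=8)
Stage 4 (CLIP -1 9): clip(-5,-1,9)=-1, clip(-8,-1,9)=-1, clip(-4,-1,9)=-1, clip(-4,-1,9)=-1, clip(-8,-1,9)=-1, clip(-4,-1,9)=-1 -> [-1, -1, -1, -1, -1, -1] (max |s|=1)
Stage 5 (DIFF): s[0]=-1, -1--1=0, -1--1=0, -1--1=0, -1--1=0, -1--1=0 -> [-1, 0, 0, 0, 0, 0] (max |s|=1)
Overall max amplitude: 8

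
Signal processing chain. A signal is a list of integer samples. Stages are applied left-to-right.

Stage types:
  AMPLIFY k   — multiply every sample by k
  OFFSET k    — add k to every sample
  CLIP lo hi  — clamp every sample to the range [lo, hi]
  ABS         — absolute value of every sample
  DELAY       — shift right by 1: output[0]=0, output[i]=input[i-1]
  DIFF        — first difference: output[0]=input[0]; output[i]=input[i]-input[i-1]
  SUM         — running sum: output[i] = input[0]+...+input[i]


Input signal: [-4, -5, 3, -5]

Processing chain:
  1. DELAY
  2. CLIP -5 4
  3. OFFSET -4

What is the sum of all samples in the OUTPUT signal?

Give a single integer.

Answer: -22

Derivation:
Input: [-4, -5, 3, -5]
Stage 1 (DELAY): [0, -4, -5, 3] = [0, -4, -5, 3] -> [0, -4, -5, 3]
Stage 2 (CLIP -5 4): clip(0,-5,4)=0, clip(-4,-5,4)=-4, clip(-5,-5,4)=-5, clip(3,-5,4)=3 -> [0, -4, -5, 3]
Stage 3 (OFFSET -4): 0+-4=-4, -4+-4=-8, -5+-4=-9, 3+-4=-1 -> [-4, -8, -9, -1]
Output sum: -22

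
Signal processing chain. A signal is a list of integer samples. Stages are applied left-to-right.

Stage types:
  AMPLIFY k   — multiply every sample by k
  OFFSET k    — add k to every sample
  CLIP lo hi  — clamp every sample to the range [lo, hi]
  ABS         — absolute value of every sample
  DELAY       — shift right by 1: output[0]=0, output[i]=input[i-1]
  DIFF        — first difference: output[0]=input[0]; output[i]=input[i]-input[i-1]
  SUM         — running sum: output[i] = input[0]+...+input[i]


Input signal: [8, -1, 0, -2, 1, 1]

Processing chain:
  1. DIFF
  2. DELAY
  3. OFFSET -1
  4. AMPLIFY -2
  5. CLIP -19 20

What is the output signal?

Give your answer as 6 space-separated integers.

Answer: 2 -14 20 0 6 -4

Derivation:
Input: [8, -1, 0, -2, 1, 1]
Stage 1 (DIFF): s[0]=8, -1-8=-9, 0--1=1, -2-0=-2, 1--2=3, 1-1=0 -> [8, -9, 1, -2, 3, 0]
Stage 2 (DELAY): [0, 8, -9, 1, -2, 3] = [0, 8, -9, 1, -2, 3] -> [0, 8, -9, 1, -2, 3]
Stage 3 (OFFSET -1): 0+-1=-1, 8+-1=7, -9+-1=-10, 1+-1=0, -2+-1=-3, 3+-1=2 -> [-1, 7, -10, 0, -3, 2]
Stage 4 (AMPLIFY -2): -1*-2=2, 7*-2=-14, -10*-2=20, 0*-2=0, -3*-2=6, 2*-2=-4 -> [2, -14, 20, 0, 6, -4]
Stage 5 (CLIP -19 20): clip(2,-19,20)=2, clip(-14,-19,20)=-14, clip(20,-19,20)=20, clip(0,-19,20)=0, clip(6,-19,20)=6, clip(-4,-19,20)=-4 -> [2, -14, 20, 0, 6, -4]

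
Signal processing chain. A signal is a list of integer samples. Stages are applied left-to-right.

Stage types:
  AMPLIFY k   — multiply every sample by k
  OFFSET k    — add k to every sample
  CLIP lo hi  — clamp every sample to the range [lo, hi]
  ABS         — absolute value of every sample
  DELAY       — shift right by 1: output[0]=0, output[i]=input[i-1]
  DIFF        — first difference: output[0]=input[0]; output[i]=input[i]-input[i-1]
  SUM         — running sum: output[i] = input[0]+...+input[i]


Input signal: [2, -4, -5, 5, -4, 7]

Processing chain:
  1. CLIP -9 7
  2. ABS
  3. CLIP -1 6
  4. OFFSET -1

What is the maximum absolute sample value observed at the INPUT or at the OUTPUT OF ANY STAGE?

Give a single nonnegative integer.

Input: [2, -4, -5, 5, -4, 7] (max |s|=7)
Stage 1 (CLIP -9 7): clip(2,-9,7)=2, clip(-4,-9,7)=-4, clip(-5,-9,7)=-5, clip(5,-9,7)=5, clip(-4,-9,7)=-4, clip(7,-9,7)=7 -> [2, -4, -5, 5, -4, 7] (max |s|=7)
Stage 2 (ABS): |2|=2, |-4|=4, |-5|=5, |5|=5, |-4|=4, |7|=7 -> [2, 4, 5, 5, 4, 7] (max |s|=7)
Stage 3 (CLIP -1 6): clip(2,-1,6)=2, clip(4,-1,6)=4, clip(5,-1,6)=5, clip(5,-1,6)=5, clip(4,-1,6)=4, clip(7,-1,6)=6 -> [2, 4, 5, 5, 4, 6] (max |s|=6)
Stage 4 (OFFSET -1): 2+-1=1, 4+-1=3, 5+-1=4, 5+-1=4, 4+-1=3, 6+-1=5 -> [1, 3, 4, 4, 3, 5] (max |s|=5)
Overall max amplitude: 7

Answer: 7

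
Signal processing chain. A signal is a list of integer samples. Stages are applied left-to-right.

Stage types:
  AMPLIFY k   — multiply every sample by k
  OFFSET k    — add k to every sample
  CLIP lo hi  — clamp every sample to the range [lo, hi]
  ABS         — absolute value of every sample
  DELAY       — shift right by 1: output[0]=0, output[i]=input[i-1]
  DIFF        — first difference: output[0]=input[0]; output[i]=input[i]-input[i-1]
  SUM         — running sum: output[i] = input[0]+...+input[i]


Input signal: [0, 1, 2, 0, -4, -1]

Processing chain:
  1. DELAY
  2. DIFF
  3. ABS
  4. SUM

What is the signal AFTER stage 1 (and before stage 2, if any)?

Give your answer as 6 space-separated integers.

Input: [0, 1, 2, 0, -4, -1]
Stage 1 (DELAY): [0, 0, 1, 2, 0, -4] = [0, 0, 1, 2, 0, -4] -> [0, 0, 1, 2, 0, -4]

Answer: 0 0 1 2 0 -4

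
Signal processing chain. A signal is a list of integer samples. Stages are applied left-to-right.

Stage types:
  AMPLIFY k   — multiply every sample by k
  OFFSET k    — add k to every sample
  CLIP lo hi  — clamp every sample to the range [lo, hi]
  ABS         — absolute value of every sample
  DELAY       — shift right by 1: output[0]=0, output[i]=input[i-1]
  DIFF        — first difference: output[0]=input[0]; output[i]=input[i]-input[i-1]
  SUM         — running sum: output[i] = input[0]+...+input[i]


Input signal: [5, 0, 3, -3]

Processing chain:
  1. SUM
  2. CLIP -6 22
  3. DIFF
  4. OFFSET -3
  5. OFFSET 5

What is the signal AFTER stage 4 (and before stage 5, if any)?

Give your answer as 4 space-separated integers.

Input: [5, 0, 3, -3]
Stage 1 (SUM): sum[0..0]=5, sum[0..1]=5, sum[0..2]=8, sum[0..3]=5 -> [5, 5, 8, 5]
Stage 2 (CLIP -6 22): clip(5,-6,22)=5, clip(5,-6,22)=5, clip(8,-6,22)=8, clip(5,-6,22)=5 -> [5, 5, 8, 5]
Stage 3 (DIFF): s[0]=5, 5-5=0, 8-5=3, 5-8=-3 -> [5, 0, 3, -3]
Stage 4 (OFFSET -3): 5+-3=2, 0+-3=-3, 3+-3=0, -3+-3=-6 -> [2, -3, 0, -6]

Answer: 2 -3 0 -6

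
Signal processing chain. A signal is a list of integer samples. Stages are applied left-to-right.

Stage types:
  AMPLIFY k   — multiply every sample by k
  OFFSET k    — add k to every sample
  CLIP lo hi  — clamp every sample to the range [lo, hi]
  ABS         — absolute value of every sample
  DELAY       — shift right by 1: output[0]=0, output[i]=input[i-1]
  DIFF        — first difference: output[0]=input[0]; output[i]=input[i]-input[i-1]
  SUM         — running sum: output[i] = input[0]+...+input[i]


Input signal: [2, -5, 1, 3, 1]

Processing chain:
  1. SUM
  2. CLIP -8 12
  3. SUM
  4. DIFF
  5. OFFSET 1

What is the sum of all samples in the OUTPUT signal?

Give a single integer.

Input: [2, -5, 1, 3, 1]
Stage 1 (SUM): sum[0..0]=2, sum[0..1]=-3, sum[0..2]=-2, sum[0..3]=1, sum[0..4]=2 -> [2, -3, -2, 1, 2]
Stage 2 (CLIP -8 12): clip(2,-8,12)=2, clip(-3,-8,12)=-3, clip(-2,-8,12)=-2, clip(1,-8,12)=1, clip(2,-8,12)=2 -> [2, -3, -2, 1, 2]
Stage 3 (SUM): sum[0..0]=2, sum[0..1]=-1, sum[0..2]=-3, sum[0..3]=-2, sum[0..4]=0 -> [2, -1, -3, -2, 0]
Stage 4 (DIFF): s[0]=2, -1-2=-3, -3--1=-2, -2--3=1, 0--2=2 -> [2, -3, -2, 1, 2]
Stage 5 (OFFSET 1): 2+1=3, -3+1=-2, -2+1=-1, 1+1=2, 2+1=3 -> [3, -2, -1, 2, 3]
Output sum: 5

Answer: 5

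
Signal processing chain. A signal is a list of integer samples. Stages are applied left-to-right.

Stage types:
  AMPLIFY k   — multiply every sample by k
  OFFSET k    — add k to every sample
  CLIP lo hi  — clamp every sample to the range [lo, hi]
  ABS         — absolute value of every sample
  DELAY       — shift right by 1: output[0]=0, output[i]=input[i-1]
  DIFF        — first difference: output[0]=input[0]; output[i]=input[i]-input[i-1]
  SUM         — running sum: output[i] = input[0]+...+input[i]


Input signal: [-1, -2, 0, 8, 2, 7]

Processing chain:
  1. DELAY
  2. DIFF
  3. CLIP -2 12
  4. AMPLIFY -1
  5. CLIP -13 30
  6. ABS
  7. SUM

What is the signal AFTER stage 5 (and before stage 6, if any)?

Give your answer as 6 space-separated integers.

Answer: 0 1 1 -2 -8 2

Derivation:
Input: [-1, -2, 0, 8, 2, 7]
Stage 1 (DELAY): [0, -1, -2, 0, 8, 2] = [0, -1, -2, 0, 8, 2] -> [0, -1, -2, 0, 8, 2]
Stage 2 (DIFF): s[0]=0, -1-0=-1, -2--1=-1, 0--2=2, 8-0=8, 2-8=-6 -> [0, -1, -1, 2, 8, -6]
Stage 3 (CLIP -2 12): clip(0,-2,12)=0, clip(-1,-2,12)=-1, clip(-1,-2,12)=-1, clip(2,-2,12)=2, clip(8,-2,12)=8, clip(-6,-2,12)=-2 -> [0, -1, -1, 2, 8, -2]
Stage 4 (AMPLIFY -1): 0*-1=0, -1*-1=1, -1*-1=1, 2*-1=-2, 8*-1=-8, -2*-1=2 -> [0, 1, 1, -2, -8, 2]
Stage 5 (CLIP -13 30): clip(0,-13,30)=0, clip(1,-13,30)=1, clip(1,-13,30)=1, clip(-2,-13,30)=-2, clip(-8,-13,30)=-8, clip(2,-13,30)=2 -> [0, 1, 1, -2, -8, 2]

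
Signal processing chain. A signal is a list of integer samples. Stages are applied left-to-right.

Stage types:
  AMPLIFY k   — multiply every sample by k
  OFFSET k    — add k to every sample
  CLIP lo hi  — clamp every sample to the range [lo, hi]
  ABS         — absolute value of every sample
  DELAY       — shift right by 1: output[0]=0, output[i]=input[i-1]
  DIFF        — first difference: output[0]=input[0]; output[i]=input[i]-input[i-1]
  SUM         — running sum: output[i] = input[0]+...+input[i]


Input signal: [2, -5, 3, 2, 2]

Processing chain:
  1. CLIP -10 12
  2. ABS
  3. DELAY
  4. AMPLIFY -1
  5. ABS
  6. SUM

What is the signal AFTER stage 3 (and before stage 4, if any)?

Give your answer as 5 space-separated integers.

Input: [2, -5, 3, 2, 2]
Stage 1 (CLIP -10 12): clip(2,-10,12)=2, clip(-5,-10,12)=-5, clip(3,-10,12)=3, clip(2,-10,12)=2, clip(2,-10,12)=2 -> [2, -5, 3, 2, 2]
Stage 2 (ABS): |2|=2, |-5|=5, |3|=3, |2|=2, |2|=2 -> [2, 5, 3, 2, 2]
Stage 3 (DELAY): [0, 2, 5, 3, 2] = [0, 2, 5, 3, 2] -> [0, 2, 5, 3, 2]

Answer: 0 2 5 3 2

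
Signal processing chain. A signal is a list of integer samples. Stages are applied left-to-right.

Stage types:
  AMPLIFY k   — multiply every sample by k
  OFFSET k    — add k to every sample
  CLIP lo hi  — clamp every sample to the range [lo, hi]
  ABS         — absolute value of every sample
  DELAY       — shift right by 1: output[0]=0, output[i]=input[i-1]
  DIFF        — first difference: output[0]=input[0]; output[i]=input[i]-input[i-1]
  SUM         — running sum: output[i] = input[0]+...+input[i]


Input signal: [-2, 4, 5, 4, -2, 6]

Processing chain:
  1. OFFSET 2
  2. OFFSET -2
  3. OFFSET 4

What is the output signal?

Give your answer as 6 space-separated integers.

Answer: 2 8 9 8 2 10

Derivation:
Input: [-2, 4, 5, 4, -2, 6]
Stage 1 (OFFSET 2): -2+2=0, 4+2=6, 5+2=7, 4+2=6, -2+2=0, 6+2=8 -> [0, 6, 7, 6, 0, 8]
Stage 2 (OFFSET -2): 0+-2=-2, 6+-2=4, 7+-2=5, 6+-2=4, 0+-2=-2, 8+-2=6 -> [-2, 4, 5, 4, -2, 6]
Stage 3 (OFFSET 4): -2+4=2, 4+4=8, 5+4=9, 4+4=8, -2+4=2, 6+4=10 -> [2, 8, 9, 8, 2, 10]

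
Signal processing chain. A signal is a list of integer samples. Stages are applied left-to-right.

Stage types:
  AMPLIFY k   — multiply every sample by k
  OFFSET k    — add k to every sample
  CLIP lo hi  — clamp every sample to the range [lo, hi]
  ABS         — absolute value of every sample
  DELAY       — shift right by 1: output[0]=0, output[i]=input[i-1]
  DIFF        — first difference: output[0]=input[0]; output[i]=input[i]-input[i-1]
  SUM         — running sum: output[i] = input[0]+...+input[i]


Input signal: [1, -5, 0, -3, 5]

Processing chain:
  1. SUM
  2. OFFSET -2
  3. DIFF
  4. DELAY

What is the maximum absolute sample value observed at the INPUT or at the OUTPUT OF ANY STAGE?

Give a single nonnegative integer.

Input: [1, -5, 0, -3, 5] (max |s|=5)
Stage 1 (SUM): sum[0..0]=1, sum[0..1]=-4, sum[0..2]=-4, sum[0..3]=-7, sum[0..4]=-2 -> [1, -4, -4, -7, -2] (max |s|=7)
Stage 2 (OFFSET -2): 1+-2=-1, -4+-2=-6, -4+-2=-6, -7+-2=-9, -2+-2=-4 -> [-1, -6, -6, -9, -4] (max |s|=9)
Stage 3 (DIFF): s[0]=-1, -6--1=-5, -6--6=0, -9--6=-3, -4--9=5 -> [-1, -5, 0, -3, 5] (max |s|=5)
Stage 4 (DELAY): [0, -1, -5, 0, -3] = [0, -1, -5, 0, -3] -> [0, -1, -5, 0, -3] (max |s|=5)
Overall max amplitude: 9

Answer: 9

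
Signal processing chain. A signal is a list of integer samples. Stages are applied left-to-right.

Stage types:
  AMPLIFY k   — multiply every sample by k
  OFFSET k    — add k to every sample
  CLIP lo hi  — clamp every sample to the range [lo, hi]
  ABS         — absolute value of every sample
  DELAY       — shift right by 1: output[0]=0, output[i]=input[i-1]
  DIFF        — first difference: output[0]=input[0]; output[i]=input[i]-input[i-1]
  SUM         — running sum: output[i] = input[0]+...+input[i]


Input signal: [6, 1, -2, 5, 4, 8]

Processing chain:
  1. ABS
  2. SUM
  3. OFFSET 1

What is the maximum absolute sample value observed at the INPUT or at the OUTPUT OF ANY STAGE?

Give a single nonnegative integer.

Input: [6, 1, -2, 5, 4, 8] (max |s|=8)
Stage 1 (ABS): |6|=6, |1|=1, |-2|=2, |5|=5, |4|=4, |8|=8 -> [6, 1, 2, 5, 4, 8] (max |s|=8)
Stage 2 (SUM): sum[0..0]=6, sum[0..1]=7, sum[0..2]=9, sum[0..3]=14, sum[0..4]=18, sum[0..5]=26 -> [6, 7, 9, 14, 18, 26] (max |s|=26)
Stage 3 (OFFSET 1): 6+1=7, 7+1=8, 9+1=10, 14+1=15, 18+1=19, 26+1=27 -> [7, 8, 10, 15, 19, 27] (max |s|=27)
Overall max amplitude: 27

Answer: 27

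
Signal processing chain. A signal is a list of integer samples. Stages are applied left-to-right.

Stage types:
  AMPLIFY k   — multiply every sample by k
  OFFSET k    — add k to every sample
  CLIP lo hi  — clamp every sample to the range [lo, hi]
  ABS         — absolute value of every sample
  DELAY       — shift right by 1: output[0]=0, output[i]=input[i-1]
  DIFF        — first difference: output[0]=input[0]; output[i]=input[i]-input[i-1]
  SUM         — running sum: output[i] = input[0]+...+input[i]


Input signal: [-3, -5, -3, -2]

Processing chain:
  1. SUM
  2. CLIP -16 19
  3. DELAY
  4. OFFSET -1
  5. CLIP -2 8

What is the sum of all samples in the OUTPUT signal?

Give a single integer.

Input: [-3, -5, -3, -2]
Stage 1 (SUM): sum[0..0]=-3, sum[0..1]=-8, sum[0..2]=-11, sum[0..3]=-13 -> [-3, -8, -11, -13]
Stage 2 (CLIP -16 19): clip(-3,-16,19)=-3, clip(-8,-16,19)=-8, clip(-11,-16,19)=-11, clip(-13,-16,19)=-13 -> [-3, -8, -11, -13]
Stage 3 (DELAY): [0, -3, -8, -11] = [0, -3, -8, -11] -> [0, -3, -8, -11]
Stage 4 (OFFSET -1): 0+-1=-1, -3+-1=-4, -8+-1=-9, -11+-1=-12 -> [-1, -4, -9, -12]
Stage 5 (CLIP -2 8): clip(-1,-2,8)=-1, clip(-4,-2,8)=-2, clip(-9,-2,8)=-2, clip(-12,-2,8)=-2 -> [-1, -2, -2, -2]
Output sum: -7

Answer: -7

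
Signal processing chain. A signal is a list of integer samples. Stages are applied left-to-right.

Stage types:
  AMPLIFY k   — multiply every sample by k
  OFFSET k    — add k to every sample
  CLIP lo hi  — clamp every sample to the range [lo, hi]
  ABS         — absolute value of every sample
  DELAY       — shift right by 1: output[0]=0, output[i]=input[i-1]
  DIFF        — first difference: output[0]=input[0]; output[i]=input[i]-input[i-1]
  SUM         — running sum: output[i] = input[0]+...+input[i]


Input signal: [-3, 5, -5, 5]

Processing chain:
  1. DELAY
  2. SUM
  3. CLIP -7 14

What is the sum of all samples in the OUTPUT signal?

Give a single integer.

Answer: -4

Derivation:
Input: [-3, 5, -5, 5]
Stage 1 (DELAY): [0, -3, 5, -5] = [0, -3, 5, -5] -> [0, -3, 5, -5]
Stage 2 (SUM): sum[0..0]=0, sum[0..1]=-3, sum[0..2]=2, sum[0..3]=-3 -> [0, -3, 2, -3]
Stage 3 (CLIP -7 14): clip(0,-7,14)=0, clip(-3,-7,14)=-3, clip(2,-7,14)=2, clip(-3,-7,14)=-3 -> [0, -3, 2, -3]
Output sum: -4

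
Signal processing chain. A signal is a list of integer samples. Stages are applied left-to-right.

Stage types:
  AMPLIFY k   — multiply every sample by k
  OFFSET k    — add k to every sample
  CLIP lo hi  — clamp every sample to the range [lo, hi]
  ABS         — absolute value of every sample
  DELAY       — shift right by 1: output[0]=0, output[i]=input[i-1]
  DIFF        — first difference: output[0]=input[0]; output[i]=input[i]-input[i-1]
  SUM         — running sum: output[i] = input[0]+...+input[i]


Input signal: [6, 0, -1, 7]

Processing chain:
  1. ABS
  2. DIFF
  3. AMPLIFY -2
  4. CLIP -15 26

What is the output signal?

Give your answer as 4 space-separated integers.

Answer: -12 12 -2 -12

Derivation:
Input: [6, 0, -1, 7]
Stage 1 (ABS): |6|=6, |0|=0, |-1|=1, |7|=7 -> [6, 0, 1, 7]
Stage 2 (DIFF): s[0]=6, 0-6=-6, 1-0=1, 7-1=6 -> [6, -6, 1, 6]
Stage 3 (AMPLIFY -2): 6*-2=-12, -6*-2=12, 1*-2=-2, 6*-2=-12 -> [-12, 12, -2, -12]
Stage 4 (CLIP -15 26): clip(-12,-15,26)=-12, clip(12,-15,26)=12, clip(-2,-15,26)=-2, clip(-12,-15,26)=-12 -> [-12, 12, -2, -12]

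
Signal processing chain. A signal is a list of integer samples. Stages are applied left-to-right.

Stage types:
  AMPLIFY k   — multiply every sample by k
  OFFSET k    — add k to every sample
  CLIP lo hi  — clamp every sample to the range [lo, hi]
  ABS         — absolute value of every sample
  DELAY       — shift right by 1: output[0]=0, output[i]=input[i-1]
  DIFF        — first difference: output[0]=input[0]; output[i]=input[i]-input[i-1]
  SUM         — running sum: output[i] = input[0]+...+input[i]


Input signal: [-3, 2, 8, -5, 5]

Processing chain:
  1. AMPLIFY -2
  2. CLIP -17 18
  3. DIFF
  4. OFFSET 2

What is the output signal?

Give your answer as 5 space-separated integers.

Input: [-3, 2, 8, -5, 5]
Stage 1 (AMPLIFY -2): -3*-2=6, 2*-2=-4, 8*-2=-16, -5*-2=10, 5*-2=-10 -> [6, -4, -16, 10, -10]
Stage 2 (CLIP -17 18): clip(6,-17,18)=6, clip(-4,-17,18)=-4, clip(-16,-17,18)=-16, clip(10,-17,18)=10, clip(-10,-17,18)=-10 -> [6, -4, -16, 10, -10]
Stage 3 (DIFF): s[0]=6, -4-6=-10, -16--4=-12, 10--16=26, -10-10=-20 -> [6, -10, -12, 26, -20]
Stage 4 (OFFSET 2): 6+2=8, -10+2=-8, -12+2=-10, 26+2=28, -20+2=-18 -> [8, -8, -10, 28, -18]

Answer: 8 -8 -10 28 -18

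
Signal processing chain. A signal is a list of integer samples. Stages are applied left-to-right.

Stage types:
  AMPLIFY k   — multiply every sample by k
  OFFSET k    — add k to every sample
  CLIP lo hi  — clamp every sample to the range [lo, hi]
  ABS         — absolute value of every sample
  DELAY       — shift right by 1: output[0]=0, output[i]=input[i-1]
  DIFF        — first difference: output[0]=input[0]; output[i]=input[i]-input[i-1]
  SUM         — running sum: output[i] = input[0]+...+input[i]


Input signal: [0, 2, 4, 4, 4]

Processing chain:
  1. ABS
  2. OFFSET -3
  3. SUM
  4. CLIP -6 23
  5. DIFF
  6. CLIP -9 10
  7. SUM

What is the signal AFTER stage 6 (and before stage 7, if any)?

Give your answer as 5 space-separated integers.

Input: [0, 2, 4, 4, 4]
Stage 1 (ABS): |0|=0, |2|=2, |4|=4, |4|=4, |4|=4 -> [0, 2, 4, 4, 4]
Stage 2 (OFFSET -3): 0+-3=-3, 2+-3=-1, 4+-3=1, 4+-3=1, 4+-3=1 -> [-3, -1, 1, 1, 1]
Stage 3 (SUM): sum[0..0]=-3, sum[0..1]=-4, sum[0..2]=-3, sum[0..3]=-2, sum[0..4]=-1 -> [-3, -4, -3, -2, -1]
Stage 4 (CLIP -6 23): clip(-3,-6,23)=-3, clip(-4,-6,23)=-4, clip(-3,-6,23)=-3, clip(-2,-6,23)=-2, clip(-1,-6,23)=-1 -> [-3, -4, -3, -2, -1]
Stage 5 (DIFF): s[0]=-3, -4--3=-1, -3--4=1, -2--3=1, -1--2=1 -> [-3, -1, 1, 1, 1]
Stage 6 (CLIP -9 10): clip(-3,-9,10)=-3, clip(-1,-9,10)=-1, clip(1,-9,10)=1, clip(1,-9,10)=1, clip(1,-9,10)=1 -> [-3, -1, 1, 1, 1]

Answer: -3 -1 1 1 1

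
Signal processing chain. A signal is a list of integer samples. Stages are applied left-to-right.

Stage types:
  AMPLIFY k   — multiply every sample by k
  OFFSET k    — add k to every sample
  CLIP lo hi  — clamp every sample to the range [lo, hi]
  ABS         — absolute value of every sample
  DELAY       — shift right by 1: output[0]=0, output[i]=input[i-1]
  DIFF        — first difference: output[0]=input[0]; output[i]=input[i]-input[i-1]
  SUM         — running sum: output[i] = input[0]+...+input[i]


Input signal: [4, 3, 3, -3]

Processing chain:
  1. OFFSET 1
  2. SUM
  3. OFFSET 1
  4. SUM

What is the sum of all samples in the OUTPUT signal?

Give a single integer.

Answer: 94

Derivation:
Input: [4, 3, 3, -3]
Stage 1 (OFFSET 1): 4+1=5, 3+1=4, 3+1=4, -3+1=-2 -> [5, 4, 4, -2]
Stage 2 (SUM): sum[0..0]=5, sum[0..1]=9, sum[0..2]=13, sum[0..3]=11 -> [5, 9, 13, 11]
Stage 3 (OFFSET 1): 5+1=6, 9+1=10, 13+1=14, 11+1=12 -> [6, 10, 14, 12]
Stage 4 (SUM): sum[0..0]=6, sum[0..1]=16, sum[0..2]=30, sum[0..3]=42 -> [6, 16, 30, 42]
Output sum: 94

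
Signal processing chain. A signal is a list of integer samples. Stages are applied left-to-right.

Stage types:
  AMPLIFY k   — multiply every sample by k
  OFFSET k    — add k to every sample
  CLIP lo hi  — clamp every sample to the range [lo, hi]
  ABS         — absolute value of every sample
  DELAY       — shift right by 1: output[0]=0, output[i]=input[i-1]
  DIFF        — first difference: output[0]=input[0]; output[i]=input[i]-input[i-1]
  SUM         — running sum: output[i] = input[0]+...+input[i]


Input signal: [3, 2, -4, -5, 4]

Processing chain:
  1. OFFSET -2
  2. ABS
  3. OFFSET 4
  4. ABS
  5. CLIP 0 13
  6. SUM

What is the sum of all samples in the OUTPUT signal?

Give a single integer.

Input: [3, 2, -4, -5, 4]
Stage 1 (OFFSET -2): 3+-2=1, 2+-2=0, -4+-2=-6, -5+-2=-7, 4+-2=2 -> [1, 0, -6, -7, 2]
Stage 2 (ABS): |1|=1, |0|=0, |-6|=6, |-7|=7, |2|=2 -> [1, 0, 6, 7, 2]
Stage 3 (OFFSET 4): 1+4=5, 0+4=4, 6+4=10, 7+4=11, 2+4=6 -> [5, 4, 10, 11, 6]
Stage 4 (ABS): |5|=5, |4|=4, |10|=10, |11|=11, |6|=6 -> [5, 4, 10, 11, 6]
Stage 5 (CLIP 0 13): clip(5,0,13)=5, clip(4,0,13)=4, clip(10,0,13)=10, clip(11,0,13)=11, clip(6,0,13)=6 -> [5, 4, 10, 11, 6]
Stage 6 (SUM): sum[0..0]=5, sum[0..1]=9, sum[0..2]=19, sum[0..3]=30, sum[0..4]=36 -> [5, 9, 19, 30, 36]
Output sum: 99

Answer: 99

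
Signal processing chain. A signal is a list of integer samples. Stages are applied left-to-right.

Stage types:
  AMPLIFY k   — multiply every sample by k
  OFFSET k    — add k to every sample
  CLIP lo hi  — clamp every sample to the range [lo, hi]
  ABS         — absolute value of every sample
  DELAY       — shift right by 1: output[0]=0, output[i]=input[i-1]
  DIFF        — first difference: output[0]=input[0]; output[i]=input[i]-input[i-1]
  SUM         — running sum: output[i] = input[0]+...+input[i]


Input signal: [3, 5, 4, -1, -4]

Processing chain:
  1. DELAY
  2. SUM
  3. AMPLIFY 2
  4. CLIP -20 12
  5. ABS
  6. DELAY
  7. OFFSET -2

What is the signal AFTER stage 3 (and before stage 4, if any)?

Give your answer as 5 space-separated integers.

Answer: 0 6 16 24 22

Derivation:
Input: [3, 5, 4, -1, -4]
Stage 1 (DELAY): [0, 3, 5, 4, -1] = [0, 3, 5, 4, -1] -> [0, 3, 5, 4, -1]
Stage 2 (SUM): sum[0..0]=0, sum[0..1]=3, sum[0..2]=8, sum[0..3]=12, sum[0..4]=11 -> [0, 3, 8, 12, 11]
Stage 3 (AMPLIFY 2): 0*2=0, 3*2=6, 8*2=16, 12*2=24, 11*2=22 -> [0, 6, 16, 24, 22]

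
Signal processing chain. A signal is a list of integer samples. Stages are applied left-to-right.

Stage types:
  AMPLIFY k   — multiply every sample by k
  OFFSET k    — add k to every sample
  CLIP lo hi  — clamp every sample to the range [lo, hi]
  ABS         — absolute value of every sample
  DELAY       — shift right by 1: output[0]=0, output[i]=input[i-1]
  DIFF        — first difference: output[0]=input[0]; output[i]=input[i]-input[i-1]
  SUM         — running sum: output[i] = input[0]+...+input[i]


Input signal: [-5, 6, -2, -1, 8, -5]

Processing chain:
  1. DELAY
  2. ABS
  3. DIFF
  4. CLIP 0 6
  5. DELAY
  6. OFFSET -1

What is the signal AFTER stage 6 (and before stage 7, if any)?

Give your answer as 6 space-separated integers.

Input: [-5, 6, -2, -1, 8, -5]
Stage 1 (DELAY): [0, -5, 6, -2, -1, 8] = [0, -5, 6, -2, -1, 8] -> [0, -5, 6, -2, -1, 8]
Stage 2 (ABS): |0|=0, |-5|=5, |6|=6, |-2|=2, |-1|=1, |8|=8 -> [0, 5, 6, 2, 1, 8]
Stage 3 (DIFF): s[0]=0, 5-0=5, 6-5=1, 2-6=-4, 1-2=-1, 8-1=7 -> [0, 5, 1, -4, -1, 7]
Stage 4 (CLIP 0 6): clip(0,0,6)=0, clip(5,0,6)=5, clip(1,0,6)=1, clip(-4,0,6)=0, clip(-1,0,6)=0, clip(7,0,6)=6 -> [0, 5, 1, 0, 0, 6]
Stage 5 (DELAY): [0, 0, 5, 1, 0, 0] = [0, 0, 5, 1, 0, 0] -> [0, 0, 5, 1, 0, 0]
Stage 6 (OFFSET -1): 0+-1=-1, 0+-1=-1, 5+-1=4, 1+-1=0, 0+-1=-1, 0+-1=-1 -> [-1, -1, 4, 0, -1, -1]

Answer: -1 -1 4 0 -1 -1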